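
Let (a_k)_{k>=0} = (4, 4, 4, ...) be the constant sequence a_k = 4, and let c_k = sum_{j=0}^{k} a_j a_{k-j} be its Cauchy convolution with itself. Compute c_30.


Since a_j = 4 for all j >= 0, the convolution sum becomes
c_k = sum_{j=0}^{k} 4 * 4 = 16 * (k + 1).
Equivalently, the generating function of (a_k) is 4/(1 - x) and its square is 16/(1 - x)^2 = sum_{k>=0} 16(k + 1) x^k.
For k = 30: 16 * 31 = 496.

496


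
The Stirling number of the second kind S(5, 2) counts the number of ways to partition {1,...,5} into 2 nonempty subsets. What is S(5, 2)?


Using the explicit formula S(n,k) = (1/k!) sum_{j=0}^{k} (-1)^(k-j) C(k,j) j^n:
S(5, 2) = 15
Equivalently, S(n,k) is n! times the coefficient of x^n in the EGF (e^x - 1)^k / k!.

15


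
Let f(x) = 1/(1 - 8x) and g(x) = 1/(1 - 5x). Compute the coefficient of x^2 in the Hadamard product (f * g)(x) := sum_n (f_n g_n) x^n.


f has coefficients f_k = 8^k and g has coefficients g_k = 5^k, so the Hadamard product has coefficient (f*g)_k = 8^k * 5^k = 40^k.
For k = 2: 40^2 = 1600.

1600


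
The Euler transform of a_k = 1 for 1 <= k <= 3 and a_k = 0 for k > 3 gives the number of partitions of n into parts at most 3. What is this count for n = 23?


Partitions of 23 into parts at most 3:
Using generating function (1-x)^(-1)(1-x^2)^(-1)(1-x^3)^(-1),
the coefficient of x^23 = 56

56


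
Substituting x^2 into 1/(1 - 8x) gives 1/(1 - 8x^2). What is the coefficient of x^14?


The coefficient of x^(2m) in 1/(1 - 8x^2) is 8^m.
With n = 14 = 2*7, the coefficient is 8^7 = 2097152.

2097152


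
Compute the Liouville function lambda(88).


The Liouville function is lambda(k) = (-1)^Omega(k), where Omega(k) counts the prime factors of k with multiplicity.
Factoring: 88 = 2 * 2 * 2 * 11, so Omega(88) = 4.
lambda(88) = (-1)^4 = 1.

1


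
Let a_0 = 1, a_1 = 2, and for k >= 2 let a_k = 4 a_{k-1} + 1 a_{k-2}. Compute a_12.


Iterating the recurrence forward:
a_0 = 1
a_1 = 2
a_2 = 4*2 + 1*1 = 9
a_3 = 4*9 + 1*2 = 38
a_4 = 4*38 + 1*9 = 161
a_5 = 4*161 + 1*38 = 682
a_6 = 4*682 + 1*161 = 2889
a_7 = 4*2889 + 1*682 = 12238
a_8 = 4*12238 + 1*2889 = 51841
a_9 = 4*51841 + 1*12238 = 219602
a_10 = 4*219602 + 1*51841 = 930249
a_11 = 4*930249 + 1*219602 = 3940598
a_12 = 4*3940598 + 1*930249 = 16692641
So a_12 = 16692641.

16692641


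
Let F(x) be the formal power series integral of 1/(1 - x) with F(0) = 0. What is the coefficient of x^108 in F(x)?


1/(1 - x) = sum_{k>=0} x^k. Integrating termwise and using F(0) = 0 gives
F(x) = sum_{k>=0} x^(k+1) / (k+1) = sum_{m>=1} x^m / m = -ln(1 - x).
So the coefficient of x^108 is 1/108 = 1/108.

1/108


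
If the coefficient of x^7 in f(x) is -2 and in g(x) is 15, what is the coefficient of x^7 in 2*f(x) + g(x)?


Scalar multiplication scales coefficients: 2 * -2 = -4.
Then add the g coefficient: -4 + 15
= 11

11


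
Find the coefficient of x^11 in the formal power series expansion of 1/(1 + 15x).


Write 1/(1 + c x) = 1/(1 - (-c) x) and apply the geometric-series identity
1/(1 - y) = sum_{k>=0} y^k to get 1/(1 + c x) = sum_{k>=0} (-c)^k x^k.
So the coefficient of x^k is (-c)^k = (-1)^k * c^k.
Here c = 15 and k = 11:
(-15)^11 = -1 * 8649755859375 = -8649755859375

-8649755859375


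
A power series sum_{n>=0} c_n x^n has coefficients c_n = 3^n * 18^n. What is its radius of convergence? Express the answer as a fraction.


By the root test (Cauchy-Hadamard), the radius is R = 1 / limsup_n |c_n|^(1/n).
Here |c_n|^(1/n) = (3^n * 18^n)^(1/n) = 3 * 18 = 54 for all n.
So R = 1/54 = 1/54.

1/54


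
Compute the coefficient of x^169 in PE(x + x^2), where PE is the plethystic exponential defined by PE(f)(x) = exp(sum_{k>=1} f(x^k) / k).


With f(x) = x + x^2, the exponent is sum_{k>=1} (x^k + x^(2k)) / k = -ln(1 - x) - ln(1 - x^2). Exponentiating:
PE(x + x^2) = 1 / ((1 - x)(1 - x^2)).
This is the generating function for partitions of n into parts of size 1 or 2. The number of 2's can be any j in 0..84, and the rest are 1's, so
[x^169] = floor(169/2) + 1 = 85.

85


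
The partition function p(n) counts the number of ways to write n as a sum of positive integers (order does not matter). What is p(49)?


Using the generating function prod_{k>=1} 1/(1-x^k), we compute p(49).
By dynamic programming over parts 1 through 49:
p(49) = 173525

173525


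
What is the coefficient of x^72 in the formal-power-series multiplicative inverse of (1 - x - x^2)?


Let the inverse be f(x) = sum_{k>=0} a_k x^k. From f(x) * (1 - x - x^2) = 1 and matching coefficients:
 x^0: a_0 = 1.
 x^1: a_1 - a_0 = 0, so a_1 = 1.
 x^k (k >= 2): a_k - a_{k-1} - a_{k-2} = 0, i.e. a_k = a_{k-1} + a_{k-2}.
This is the Fibonacci-type recurrence shifted so that a_0 = a_1 = 1.
Iterating: a_0=1, a_1=1, a_2=2, a_3=3, a_4=5, a_5=8, a_6=13, a_7=21, a_8=34, a_9=55, ...
a_72 = 806515533049393.

806515533049393


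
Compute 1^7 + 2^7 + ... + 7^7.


This power sum has a closed form given by Faulhaber's formula
sum_{k=1}^{m} k^p = (1 / (p + 1)) * sum_{j=0}^{p} C(p + 1, j) B_j m^(p + 1 - j),
but for small m direct computation is fastest:
1 + 128 + 2187 + 16384 + 78125 + 279936 + 823543 = 1200304.

1200304


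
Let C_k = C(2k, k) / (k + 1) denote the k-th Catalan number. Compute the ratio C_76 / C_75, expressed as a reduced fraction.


Using C_k = (2k)! / (k! (k+1)!), the ratio C_{k+1}/C_k simplifies to
C_{k+1}/C_k = [(2k+2)! / ((k+1)! (k+2)!)] * [k! (k+1)! / (2k)!]
 = (2k+2)(2k+1) / ((k+1)(k+2)) = 2(2k+1) / (k+2).
For k = 75: 2(2*75 + 1) / (75 + 2) = 302/77 = 302/77.

302/77


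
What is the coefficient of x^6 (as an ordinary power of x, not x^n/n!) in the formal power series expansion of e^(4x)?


The exponential series is e^y = sum_{k>=0} y^k / k!. Substituting y = 4x gives
e^(4x) = sum_{k>=0} 4^k x^k / k!.
So the coefficient of x^n is a^n/n! with a = 4, n = 6:
4^6 / 6! = 4096/720 = 256/45

256/45


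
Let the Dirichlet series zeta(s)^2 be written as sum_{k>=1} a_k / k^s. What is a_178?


The Dirichlet convolution of the constant function 1 with itself gives (1 * 1)(k) = sum_{d | k} 1 = d(k), the number of positive divisors of k.
Since zeta(s) = sum_{k>=1} 1/k^s, we have zeta(s)^2 = sum_{k>=1} d(k)/k^s, so a_k = d(k).
For k = 178: the divisors are 1, 2, 89, 178.
Count = 4.

4


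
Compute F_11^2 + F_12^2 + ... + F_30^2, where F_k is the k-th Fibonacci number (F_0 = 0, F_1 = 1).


There is a standard identity sum_{k=0}^{N} F_k^2 = F_N * F_{N+1} (proved inductively from the telescoping relation F_k^2 = F_k F_{k+1} - F_{k-1} F_k). Then
sum_{k=11}^{30} F_k^2 = F_30 F_31 - F_10 F_11.
Computing: F_30 = 832040, F_31 = 1346269, F_10 = 55, F_11 = 89.
Sum = 832040 * 1346269 - 55 * 89 = 1120149653865.

1120149653865


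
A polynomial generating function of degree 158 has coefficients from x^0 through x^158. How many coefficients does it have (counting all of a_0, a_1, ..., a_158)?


A polynomial of degree 158 takes the form a_0 + a_1 x + ... + a_158 x^158.
The number of coefficients is 158 + 1 = 159.

159


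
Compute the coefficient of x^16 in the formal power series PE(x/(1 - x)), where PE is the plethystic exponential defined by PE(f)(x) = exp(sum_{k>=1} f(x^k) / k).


For f(x) = x/(1 - x) we have
sum_{k>=1} f(x^k) / k = sum_{k>=1} (1/k) * x^k / (1 - x^k) = sum_{k, m >= 1} x^(k m) / k,
which after exponentiating simplifies to
PE(x/(1 - x)) = prod_{k>=1} 1 / (1 - x^k).
This is the generating function for the partition function p(n), so the coefficient of x^16 is p(16).
Computing p(16) by dynamic programming over parts 1, 2, ..., 16: p(16) = 231.

231


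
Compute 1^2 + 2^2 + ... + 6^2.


This power sum has a closed form given by Faulhaber's formula
sum_{k=1}^{m} k^p = (1 / (p + 1)) * sum_{j=0}^{p} C(p + 1, j) B_j m^(p + 1 - j),
but for small m direct computation is fastest:
1 + 4 + 9 + 16 + 25 + 36 = 91.

91


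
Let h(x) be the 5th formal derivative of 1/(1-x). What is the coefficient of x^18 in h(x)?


Differentiating 5 times: d^5/dx^5 [1/(1-x)] = 5!/(1-x)^6.
The expansion 1/(1-x)^6 = sum_{k>=0} C(k+5, 5) x^k, so the coefficient of x^n in 5!/(1-x)^6 is 5! * C(n+5, 5).
For n = 18: 120 * C(23, 5) = 120 * 33649 = 4037880

4037880


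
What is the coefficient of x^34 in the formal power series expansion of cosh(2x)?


The Maclaurin series is cosh(t) = sum_{m>=0} t^(2m) / (2m)!, so substituting t = 2x, only even powers of x are nonzero, with coefficient of x^(2m) equal to 2^(2m) / (2m)!.
For x^34 the coefficient is 2^34/34! = 17179869184/295232799039604140847618609643520000000 = 4/68739242628124575327993046875.

4/68739242628124575327993046875


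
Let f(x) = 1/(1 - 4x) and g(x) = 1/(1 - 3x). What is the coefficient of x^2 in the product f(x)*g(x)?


The coefficient of x^n in f*g is the Cauchy product: sum_{k=0}^{n} a^k * b^(n-k).
With a=4, b=3, n=2:
sum_{k=0}^{2} 4^k * 3^(2-k)
= 37

37


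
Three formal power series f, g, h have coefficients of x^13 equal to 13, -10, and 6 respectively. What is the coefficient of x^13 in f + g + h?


Series addition is componentwise:
13 + -10 + 6
= 9

9


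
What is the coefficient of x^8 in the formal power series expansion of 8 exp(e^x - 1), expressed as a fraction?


exp(e^x - 1) is the exponential generating function for the Bell numbers Bell_k: exp(e^x - 1) = sum_{k>=0} Bell_k x^k / k!.
So the coefficient of x^8 in 8 exp(e^x - 1) is 8 Bell_8 / 8!.
Computing: Bell_8 = 4140 and 8! = 40320, giving
8 * 4140/40320 = 23/28.

23/28


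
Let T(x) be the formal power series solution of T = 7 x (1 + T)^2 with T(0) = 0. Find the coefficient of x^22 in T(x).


Apply the Lagrange inversion formula: if T = 7 x * phi(T) with phi(t) = (1 + t)^2, then [x^n] T = 7^n * (1/n) [t^(n-1)] phi(t)^n = 7^n * (1/n) [t^(n-1)] (1 + t)^(2n) = 7^n * (1/n) C(2n, n-1).
Using the identity C(2n, n-1) = C(2n, n) * n / (n+1), the unscaled factor equals C(2n, n) / (n+1) = C_n, the n-th Catalan number.
For n = 22: C_22 = C(44, 22) / 23 = 2104098963720/23 = 91482563640.
With the 7^22 = 3909821048582988049 factor, the coefficient is 3909821048582988049 * 91482563640 = 357680452898004736014001938360.

357680452898004736014001938360


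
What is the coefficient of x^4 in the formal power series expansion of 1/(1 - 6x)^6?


The general identity 1/(1 - c x)^r = sum_{k>=0} c^k C(k + r - 1, r - 1) x^k follows by substituting y = c x into 1/(1 - y)^r = sum_{k>=0} C(k + r - 1, r - 1) y^k.
For c = 6, r = 6, k = 4:
6^4 * C(9, 5) = 1296 * 126 = 163296.

163296


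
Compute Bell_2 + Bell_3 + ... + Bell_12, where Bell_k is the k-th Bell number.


Recall Bell_k counts set partitions of a k-set (with Bell_0 = 1 by convention).
Bell_2 through Bell_12: 2, 5, 15, 52, 203, 877, 4140, 21147, 115975, 678570, 4213597
Sum = 2 + 5 + 15 + 52 + 203 + 877 + 4140 + 21147 + 115975 + 678570 + 4213597 = 5034583.

5034583


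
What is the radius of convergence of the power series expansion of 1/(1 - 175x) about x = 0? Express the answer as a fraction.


Expanding 1/(1 - 175x) = sum_{k>=0} 175^k x^k, the series converges when |175x| < 1, i.e., |x| < 1/175.
So the radius of convergence is 1/175 = 1/175.

1/175


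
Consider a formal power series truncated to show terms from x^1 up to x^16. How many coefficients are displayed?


From x^1 to x^16 inclusive, the count is 16 - 1 + 1 = 16.

16


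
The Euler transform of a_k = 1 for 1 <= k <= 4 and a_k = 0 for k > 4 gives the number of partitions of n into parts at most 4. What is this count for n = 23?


Partitions of 23 into parts at most 4:
Using generating function (1-x)^(-1)(1-x^2)^(-1)...(1-x^4)^(-1),
the coefficient of x^23 = 150

150


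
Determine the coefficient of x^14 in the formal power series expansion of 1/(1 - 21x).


The geometric series identity gives 1/(1 - c x) = sum_{k>=0} c^k x^k, so the coefficient of x^k is c^k.
Here c = 21 and k = 14.
Computing: 21^14 = 3243919932521508681

3243919932521508681


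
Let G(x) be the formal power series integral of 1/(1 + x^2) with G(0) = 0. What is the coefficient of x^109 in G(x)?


1/(1 + x^2) = sum_{j>=0} (-1)^j x^(2j). Integrating termwise with G(0) = 0:
G(x) = sum_{j>=0} (-1)^j x^(2j+1) / (2j+1) = arctan(x).
Only odd powers are nonzero. For x^109 write 109 = 2*54 + 1, giving
(-1)^54 / 109 = 1/109 = 1/109.

1/109


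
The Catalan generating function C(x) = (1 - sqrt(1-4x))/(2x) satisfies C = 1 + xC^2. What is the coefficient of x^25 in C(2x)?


Substituting x -> 2x scales the n-th coefficient by 2^n, so [x^25] C(2x) = 2^25 * C_25.
C_25 = C(2*25, 25)/(26) = 126410606437752/26 = 4861946401452.
So 2^25 * 4861946401452 = 33554432 * 4861946401452 = 163139849915165835264.

163139849915165835264


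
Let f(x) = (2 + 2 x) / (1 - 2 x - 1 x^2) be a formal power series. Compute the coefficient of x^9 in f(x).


Write f(x) = sum_{k>=0} a_k x^k. Multiplying both sides by 1 - 2 x - 1 x^2 gives
(1 - 2 x - 1 x^2) sum_{k>=0} a_k x^k = 2 + 2 x.
Matching coefficients:
 x^0: a_0 = 2
 x^1: a_1 - 2 a_0 = 2  =>  a_1 = 2*2 + 2 = 6
 x^k (k >= 2): a_k = 2 a_{k-1} + 1 a_{k-2}.
Iterating: a_2 = 14, a_3 = 34, a_4 = 82, a_5 = 198, a_6 = 478, a_7 = 1154, a_8 = 2786, a_9 = 6726.
So the coefficient of x^9 is 6726.

6726


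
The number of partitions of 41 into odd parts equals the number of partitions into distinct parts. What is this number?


Computing partitions of 41 into odd parts (1, 3, 5, ...):
Using the generating function prod_{k>=0} 1/(1-x^(2k+1)),
the count is 1260

1260


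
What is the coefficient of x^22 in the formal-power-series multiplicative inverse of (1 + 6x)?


The inverse is 1/(1 + 6x). Apply the geometric identity 1/(1 - y) = sum_{k>=0} y^k with y = -6x:
1/(1 + 6x) = sum_{k>=0} (-6)^k x^k.
So the coefficient of x^22 is (-6)^22 = 131621703842267136.

131621703842267136


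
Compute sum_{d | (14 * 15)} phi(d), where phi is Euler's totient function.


First, 14 * 15 = 210. One classical identity is sum_{d | n} phi(d) = n (each k in [1, n] has a unique gcd with n, and among the k's with gcd(k, n) = n/d there are phi(d) of them). So the sum equals 210. We also verify directly:
Divisors of 210: 1, 2, 3, 5, 6, 7, 10, 14, 15, 21, 30, 35, 42, 70, 105, 210.
phi values: 1, 1, 2, 4, 2, 6, 4, 6, 8, 12, 8, 24, 12, 24, 48, 48.
Sum = 210.

210


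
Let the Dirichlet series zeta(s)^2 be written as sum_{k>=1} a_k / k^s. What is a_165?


The Dirichlet convolution of the constant function 1 with itself gives (1 * 1)(k) = sum_{d | k} 1 = d(k), the number of positive divisors of k.
Since zeta(s) = sum_{k>=1} 1/k^s, we have zeta(s)^2 = sum_{k>=1} d(k)/k^s, so a_k = d(k).
For k = 165: the divisors are 1, 3, 5, 11, 15, 33, 55, 165.
Count = 8.

8


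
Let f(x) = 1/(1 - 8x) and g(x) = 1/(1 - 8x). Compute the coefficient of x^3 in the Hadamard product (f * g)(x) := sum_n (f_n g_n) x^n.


f has coefficients f_k = 8^k and g has coefficients g_k = 8^k, so the Hadamard product has coefficient (f*g)_k = 8^k * 8^k = 64^k.
For k = 3: 64^3 = 262144.

262144


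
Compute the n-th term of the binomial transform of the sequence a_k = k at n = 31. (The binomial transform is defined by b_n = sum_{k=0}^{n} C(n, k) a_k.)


With a_k = k, b_n = sum_{k=0}^{n} C(n, k) k. Using k * C(n, k) = n * C(n-1, k-1) gives b_n = n * sum_{k>=1} C(n-1, k-1) = n * 2^(n-1).
For n = 31: 31 * 2^30 = 31 * 1073741824 = 33285996544.

33285996544


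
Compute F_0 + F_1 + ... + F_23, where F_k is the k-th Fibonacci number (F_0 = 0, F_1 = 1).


Use the identity sum_{k=0}^{N} F_k = F_{N+2} - 1 (which follows from F_{k+2} - F_{k+1} = F_k). Then
sum_{k=0}^{23} F_k = (F_{25} - 1) - (F_{1} - 1) = F_{25} - F_{1}.
Computing: F_{25} = 75025, F_{1} = 1, so
Sum = 75025 - 1 = 75024.

75024


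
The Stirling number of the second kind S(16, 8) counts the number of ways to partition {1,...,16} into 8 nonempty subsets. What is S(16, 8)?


Using the explicit formula S(n,k) = (1/k!) sum_{j=0}^{k} (-1)^(k-j) C(k,j) j^n:
S(16, 8) = 2141764053
Equivalently, S(n,k) is n! times the coefficient of x^n in the EGF (e^x - 1)^k / k!.

2141764053


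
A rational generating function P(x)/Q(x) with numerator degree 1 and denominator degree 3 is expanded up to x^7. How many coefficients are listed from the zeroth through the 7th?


Expanding up to x^7 gives the coefficients for x^0, x^1, ..., x^7.
That is 7 + 1 = 8 coefficients in total.

8


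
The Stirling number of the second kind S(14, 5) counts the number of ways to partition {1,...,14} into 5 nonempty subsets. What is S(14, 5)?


Using the explicit formula S(n,k) = (1/k!) sum_{j=0}^{k} (-1)^(k-j) C(k,j) j^n:
S(14, 5) = 40075035
Equivalently, S(n,k) is n! times the coefficient of x^n in the EGF (e^x - 1)^k / k!.

40075035


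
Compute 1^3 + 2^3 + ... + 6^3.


This power sum has a closed form given by Faulhaber's formula
sum_{k=1}^{m} k^p = (1 / (p + 1)) * sum_{j=0}^{p} C(p + 1, j) B_j m^(p + 1 - j),
but for small m direct computation is fastest:
1 + 8 + 27 + 64 + 125 + 216 = 441.

441


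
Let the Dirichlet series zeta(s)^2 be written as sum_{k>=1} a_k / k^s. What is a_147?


The Dirichlet convolution of the constant function 1 with itself gives (1 * 1)(k) = sum_{d | k} 1 = d(k), the number of positive divisors of k.
Since zeta(s) = sum_{k>=1} 1/k^s, we have zeta(s)^2 = sum_{k>=1} d(k)/k^s, so a_k = d(k).
For k = 147: the divisors are 1, 3, 7, 21, 49, 147.
Count = 6.

6


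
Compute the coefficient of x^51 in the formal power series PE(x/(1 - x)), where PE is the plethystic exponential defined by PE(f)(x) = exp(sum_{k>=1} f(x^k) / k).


For f(x) = x/(1 - x) we have
sum_{k>=1} f(x^k) / k = sum_{k>=1} (1/k) * x^k / (1 - x^k) = sum_{k, m >= 1} x^(k m) / k,
which after exponentiating simplifies to
PE(x/(1 - x)) = prod_{k>=1} 1 / (1 - x^k).
This is the generating function for the partition function p(n), so the coefficient of x^51 is p(51).
Computing p(51) by dynamic programming over parts 1, 2, ..., 51: p(51) = 239943.

239943


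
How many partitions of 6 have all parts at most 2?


Using the generating function (1-x)^(-1)(1-x^2)^(-1),
the coefficient of x^6 counts these restricted partitions.
Result = 4

4


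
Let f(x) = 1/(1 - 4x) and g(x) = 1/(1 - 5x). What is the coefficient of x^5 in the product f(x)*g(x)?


The coefficient of x^n in f*g is the Cauchy product: sum_{k=0}^{n} a^k * b^(n-k).
With a=4, b=5, n=5:
sum_{k=0}^{5} 4^k * 5^(5-k)
= 11529

11529


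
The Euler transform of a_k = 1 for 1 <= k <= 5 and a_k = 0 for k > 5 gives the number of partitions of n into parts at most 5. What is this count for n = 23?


Partitions of 23 into parts at most 5:
Using generating function (1-x)^(-1)(1-x^2)^(-1)...(1-x^5)^(-1),
the coefficient of x^23 = 291

291


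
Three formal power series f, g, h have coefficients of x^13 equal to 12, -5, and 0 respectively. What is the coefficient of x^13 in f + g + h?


Series addition is componentwise:
12 + -5 + 0
= 7

7


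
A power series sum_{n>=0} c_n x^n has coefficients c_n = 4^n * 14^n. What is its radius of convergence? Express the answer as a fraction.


By the root test (Cauchy-Hadamard), the radius is R = 1 / limsup_n |c_n|^(1/n).
Here |c_n|^(1/n) = (4^n * 14^n)^(1/n) = 4 * 14 = 56 for all n.
So R = 1/56 = 1/56.

1/56


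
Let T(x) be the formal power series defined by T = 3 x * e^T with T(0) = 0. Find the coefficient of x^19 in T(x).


Apply the Lagrange inversion formula: if T = 3 x * phi(T) with phi(t) = e^t, then
[x^n] T = 3^n * (1/n) [t^(n-1)] phi(t)^n = 3^n * (1/n) [t^(n-1)] e^(n t) = 3^n * (1/n) * n^(n-1) / (n-1)! = 3^n * n^(n-1) / n!.
When c = 1 this is the Cayley count of rooted labeled trees on n vertices, divided by n!.
For n = 19: 3^19 * 19^18 / 19! = 1162261467 * 104127350297911241532841/121645100408832000 = 970834090696004352832536033/975822848000.

970834090696004352832536033/975822848000


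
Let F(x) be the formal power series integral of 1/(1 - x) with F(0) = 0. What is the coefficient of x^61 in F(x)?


1/(1 - x) = sum_{k>=0} x^k. Integrating termwise and using F(0) = 0 gives
F(x) = sum_{k>=0} x^(k+1) / (k+1) = sum_{m>=1} x^m / m = -ln(1 - x).
So the coefficient of x^61 is 1/61 = 1/61.

1/61


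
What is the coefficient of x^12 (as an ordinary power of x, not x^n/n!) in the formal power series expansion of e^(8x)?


The exponential series is e^y = sum_{k>=0} y^k / k!. Substituting y = 8x gives
e^(8x) = sum_{k>=0} 8^k x^k / k!.
So the coefficient of x^n is a^n/n! with a = 8, n = 12:
8^12 / 12! = 68719476736/479001600 = 67108864/467775

67108864/467775


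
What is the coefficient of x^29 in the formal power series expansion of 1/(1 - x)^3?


The negative binomial / multiset identity is
1/(1 - x)^r = sum_{k>=0} C(k + r - 1, r - 1) x^k.
Here r = 3 and k = 29, so the coefficient is
C(29 + 2, 2) = C(31, 2)
= 465

465


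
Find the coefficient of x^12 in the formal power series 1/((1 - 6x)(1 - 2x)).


By partial fractions or Cauchy convolution:
The coefficient equals sum_{k=0}^{12} 6^k * 2^(12-k).
= 3265171456

3265171456


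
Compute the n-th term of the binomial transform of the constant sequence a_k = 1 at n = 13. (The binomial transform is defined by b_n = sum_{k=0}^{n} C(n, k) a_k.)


With a_k = 1 for all k, b_n = sum_{k=0}^{n} C(n, k) = 2^n by the binomial theorem.
For n = 13: 2^13 = 8192.

8192


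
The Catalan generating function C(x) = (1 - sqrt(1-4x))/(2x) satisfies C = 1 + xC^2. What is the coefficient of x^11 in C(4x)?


Substituting x -> 4x scales the n-th coefficient by 4^n, so [x^11] C(4x) = 4^11 * C_11.
C_11 = C(2*11, 11)/(12) = 705432/12 = 58786.
So 4^11 * 58786 = 4194304 * 58786 = 246566354944.

246566354944


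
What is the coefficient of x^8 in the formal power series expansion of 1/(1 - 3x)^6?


The general identity 1/(1 - c x)^r = sum_{k>=0} c^k C(k + r - 1, r - 1) x^k follows by substituting y = c x into 1/(1 - y)^r = sum_{k>=0} C(k + r - 1, r - 1) y^k.
For c = 3, r = 6, k = 8:
3^8 * C(13, 5) = 6561 * 1287 = 8444007.

8444007


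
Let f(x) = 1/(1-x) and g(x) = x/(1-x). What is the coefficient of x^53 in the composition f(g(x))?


First simplify the composition: f(g(x)) = 1/(1 - x/(1-x)) = (1-x)/((1-x) - x) = (1-x)/(1-2x).
Now extract the coefficient. Write (1-x)/(1-2x) = 1/(1-2x) - x/(1-2x).
The coefficient of x^n in 1/(1-2x) is 2^n, and in x/(1-2x) is 2^(n-1) (for n >= 1).
So the coefficient of x^53 is 2^53 - 2^52 = 9007199254740992 - 4503599627370496 = 4503599627370496.

4503599627370496


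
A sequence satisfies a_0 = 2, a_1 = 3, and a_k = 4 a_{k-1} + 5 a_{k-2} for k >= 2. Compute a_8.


The characteristic equation is t^2 - 4 t - 5 = 0, with roots r_1 = 5 and r_2 = -1 (so c_1 = r_1 + r_2, c_2 = -r_1 r_2 as required).
One can use the closed form a_n = A r_1^n + B r_2^n, but direct iteration is more reliable:
a_0 = 2, a_1 = 3, a_2 = 22, a_3 = 103, a_4 = 522, a_5 = 2603, a_6 = 13022, a_7 = 65103, a_8 = 325522.
So a_8 = 325522.

325522


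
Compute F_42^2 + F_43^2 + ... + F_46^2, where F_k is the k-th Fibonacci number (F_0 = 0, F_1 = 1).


There is a standard identity sum_{k=0}^{N} F_k^2 = F_N * F_{N+1} (proved inductively from the telescoping relation F_k^2 = F_k F_{k+1} - F_{k-1} F_k). Then
sum_{k=42}^{46} F_k^2 = F_46 F_47 - F_41 F_42.
Computing: F_46 = 1836311903, F_47 = 2971215073, F_41 = 165580141, F_42 = 267914296.
Sum = 1836311903 * 2971215073 - 165580141 * 267914296 = 5411716318015318183.

5411716318015318183


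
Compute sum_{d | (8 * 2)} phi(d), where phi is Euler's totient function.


First, 8 * 2 = 16. One classical identity is sum_{d | n} phi(d) = n (each k in [1, n] has a unique gcd with n, and among the k's with gcd(k, n) = n/d there are phi(d) of them). So the sum equals 16. We also verify directly:
Divisors of 16: 1, 2, 4, 8, 16.
phi values: 1, 1, 2, 4, 8.
Sum = 16.

16


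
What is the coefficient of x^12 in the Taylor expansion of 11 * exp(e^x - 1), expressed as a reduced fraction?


exp(e^x - 1) = sum_{k>=0} Bell_k x^k / k!, where Bell_k is the k-th Bell number.
So the coefficient of x^12 is 11 * Bell_12 / 12!.
Computing: Bell_12 = 4213597 and 12! = 479001600, giving
11 * 4213597/479001600 = 4213597/43545600.

4213597/43545600


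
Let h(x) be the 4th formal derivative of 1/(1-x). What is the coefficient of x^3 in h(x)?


Differentiating 4 times: d^4/dx^4 [1/(1-x)] = 4!/(1-x)^5.
The expansion 1/(1-x)^5 = sum_{k>=0} C(k+4, 4) x^k, so the coefficient of x^n in 4!/(1-x)^5 is 4! * C(n+4, 4).
For n = 3: 24 * C(7, 4) = 24 * 35 = 840

840


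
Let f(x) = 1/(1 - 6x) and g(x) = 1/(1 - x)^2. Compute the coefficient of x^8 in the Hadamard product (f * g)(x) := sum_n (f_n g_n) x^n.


f has coefficients f_k = 6^k. For g = 1/(1 - x)^2 the coefficient is g_k = C(k + 1, 1) = k + 1. The Hadamard coefficient is (f * g)_k = 6^k * (k + 1).
For k = 8: 6^8 * 9 = 1679616 * 9 = 15116544.

15116544


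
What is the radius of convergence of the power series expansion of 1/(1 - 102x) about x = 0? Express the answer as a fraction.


Expanding 1/(1 - 102x) = sum_{k>=0} 102^k x^k, the series converges when |102x| < 1, i.e., |x| < 1/102.
So the radius of convergence is 1/102 = 1/102.

1/102


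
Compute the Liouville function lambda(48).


The Liouville function is lambda(k) = (-1)^Omega(k), where Omega(k) counts the prime factors of k with multiplicity.
Factoring: 48 = 2 * 2 * 2 * 2 * 3, so Omega(48) = 5.
lambda(48) = (-1)^5 = -1.

-1


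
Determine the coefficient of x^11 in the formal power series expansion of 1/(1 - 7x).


The geometric series identity gives 1/(1 - c x) = sum_{k>=0} c^k x^k, so the coefficient of x^k is c^k.
Here c = 7 and k = 11.
Computing: 7^11 = 1977326743

1977326743


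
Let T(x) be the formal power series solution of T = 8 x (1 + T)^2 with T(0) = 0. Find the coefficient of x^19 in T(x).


Apply the Lagrange inversion formula: if T = 8 x * phi(T) with phi(t) = (1 + t)^2, then [x^n] T = 8^n * (1/n) [t^(n-1)] phi(t)^n = 8^n * (1/n) [t^(n-1)] (1 + t)^(2n) = 8^n * (1/n) C(2n, n-1).
Using the identity C(2n, n-1) = C(2n, n) * n / (n+1), the unscaled factor equals C(2n, n) / (n+1) = C_n, the n-th Catalan number.
For n = 19: C_19 = C(38, 19) / 20 = 35345263800/20 = 1767263190.
With the 8^19 = 144115188075855872 factor, the coefficient is 144115188075855872 * 1767263190 = 254689467006387010330951680.

254689467006387010330951680


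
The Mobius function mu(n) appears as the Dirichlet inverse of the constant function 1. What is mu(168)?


168 has a squared prime factor, so mu(168) = 0.
Factorization reveals a repeated prime.

0


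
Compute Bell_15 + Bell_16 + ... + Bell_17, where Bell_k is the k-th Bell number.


Recall Bell_k counts set partitions of a k-set (with Bell_0 = 1 by convention).
Bell_15 through Bell_17: 1382958545, 10480142147, 82864869804
Sum = 1382958545 + 10480142147 + 82864869804 = 94727970496.

94727970496


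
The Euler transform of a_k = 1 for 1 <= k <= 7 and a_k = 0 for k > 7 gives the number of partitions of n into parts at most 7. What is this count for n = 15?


Partitions of 15 into parts at most 7:
Using generating function (1-x)^(-1)(1-x^2)^(-1)...(1-x^7)^(-1),
the coefficient of x^15 = 131

131


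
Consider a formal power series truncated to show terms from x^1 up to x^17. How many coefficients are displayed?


From x^1 to x^17 inclusive, the count is 17 - 1 + 1 = 17.

17


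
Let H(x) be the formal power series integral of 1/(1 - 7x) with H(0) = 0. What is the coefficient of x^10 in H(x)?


1/(1 - 7x) = sum_{k>=0} 7^k x^k. Integrating termwise with H(0) = 0:
H(x) = sum_{k>=0} 7^k x^(k+1) / (k+1) = sum_{m>=1} 7^(m-1) x^m / m.
For m = 10: 7^9/10 = 40353607/10 = 40353607/10.

40353607/10


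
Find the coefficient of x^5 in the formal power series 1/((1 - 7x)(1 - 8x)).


By partial fractions or Cauchy convolution:
The coefficient equals sum_{k=0}^{5} 7^k * 8^(5-k).
= 144495

144495


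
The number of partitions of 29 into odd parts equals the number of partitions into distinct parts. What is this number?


Computing partitions of 29 into odd parts (1, 3, 5, ...):
Using the generating function prod_{k>=0} 1/(1-x^(2k+1)),
the count is 256

256


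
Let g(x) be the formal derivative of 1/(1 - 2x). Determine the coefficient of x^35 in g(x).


Differentiate termwise: d/dx sum_{k>=0} 2^k x^k = sum_{k>=1} k 2^k x^(k-1) = sum_{j>=0} (j+1) 2^(j+1) x^j.
Equivalently, d/dx [1/(1 - 2x)] = 2/(1 - 2x)^2.
For j = 35: 36 * 2^36 = 36 * 68719476736 = 2473901162496.

2473901162496


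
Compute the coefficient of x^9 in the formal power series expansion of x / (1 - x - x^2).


Let f(x) = sum_{k>=0} a_k x^k. Multiplying f(x) * (1 - x - x^2) = x and matching coefficients gives a_0 = 0, a_1 = 1, and a_k = a_{k-1} + a_{k-2} for k >= 2. These are the Fibonacci numbers F_k.
Iterating from F_0 = 0, F_1 = 1:
F_0=0, F_1=1, F_2=1, F_3=2, F_4=3, F_5=5, F_6=8, F_7=13, F_8=21, F_9=34
F_9 = 34.

34


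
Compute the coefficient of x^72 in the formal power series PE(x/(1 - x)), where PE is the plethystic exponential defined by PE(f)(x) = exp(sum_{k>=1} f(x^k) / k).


For f(x) = x/(1 - x) we have
sum_{k>=1} f(x^k) / k = sum_{k>=1} (1/k) * x^k / (1 - x^k) = sum_{k, m >= 1} x^(k m) / k,
which after exponentiating simplifies to
PE(x/(1 - x)) = prod_{k>=1} 1 / (1 - x^k).
This is the generating function for the partition function p(n), so the coefficient of x^72 is p(72).
Computing p(72) by dynamic programming over parts 1, 2, ..., 72: p(72) = 5392783.

5392783


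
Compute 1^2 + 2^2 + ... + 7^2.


This power sum has a closed form given by Faulhaber's formula
sum_{k=1}^{m} k^p = (1 / (p + 1)) * sum_{j=0}^{p} C(p + 1, j) B_j m^(p + 1 - j),
but for small m direct computation is fastest:
1 + 4 + 9 + 16 + 25 + 36 + 49 = 140.

140


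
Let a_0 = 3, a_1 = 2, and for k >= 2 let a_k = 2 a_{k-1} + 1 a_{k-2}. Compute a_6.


Iterating the recurrence forward:
a_0 = 3
a_1 = 2
a_2 = 2*2 + 1*3 = 7
a_3 = 2*7 + 1*2 = 16
a_4 = 2*16 + 1*7 = 39
a_5 = 2*39 + 1*16 = 94
a_6 = 2*94 + 1*39 = 227
So a_6 = 227.

227


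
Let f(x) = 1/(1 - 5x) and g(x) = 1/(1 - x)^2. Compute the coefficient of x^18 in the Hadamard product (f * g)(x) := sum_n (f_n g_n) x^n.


f has coefficients f_k = 5^k. For g = 1/(1 - x)^2 the coefficient is g_k = C(k + 1, 1) = k + 1. The Hadamard coefficient is (f * g)_k = 5^k * (k + 1).
For k = 18: 5^18 * 19 = 3814697265625 * 19 = 72479248046875.

72479248046875


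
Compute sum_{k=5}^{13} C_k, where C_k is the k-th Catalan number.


C_5 through C_13: 42, 132, 429, 1430, 4862, 16796, 58786, 208012, 742900
Sum = 42 + 132 + 429 + 1430 + 4862 + 16796 + 58786 + 208012 + 742900
= 1033389

1033389


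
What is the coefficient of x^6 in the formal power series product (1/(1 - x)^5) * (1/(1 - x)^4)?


Combine the factors: (1/(1 - x)^5) * (1/(1 - x)^4) = 1/(1 - x)^9.
Then use 1/(1 - x)^r = sum_{k>=0} C(k + r - 1, r - 1) x^k with r = 9 and k = 6:
C(14, 8) = 3003.

3003


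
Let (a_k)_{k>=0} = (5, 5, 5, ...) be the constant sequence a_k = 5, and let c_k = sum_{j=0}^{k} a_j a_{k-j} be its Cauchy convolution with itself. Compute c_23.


Since a_j = 5 for all j >= 0, the convolution sum becomes
c_k = sum_{j=0}^{k} 5 * 5 = 25 * (k + 1).
Equivalently, the generating function of (a_k) is 5/(1 - x) and its square is 25/(1 - x)^2 = sum_{k>=0} 25(k + 1) x^k.
For k = 23: 25 * 24 = 600.

600


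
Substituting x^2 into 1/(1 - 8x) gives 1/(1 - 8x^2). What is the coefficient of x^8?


The coefficient of x^(2m) in 1/(1 - 8x^2) is 8^m.
With n = 8 = 2*4, the coefficient is 8^4 = 4096.

4096


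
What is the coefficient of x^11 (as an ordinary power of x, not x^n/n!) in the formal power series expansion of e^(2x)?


The exponential series is e^y = sum_{k>=0} y^k / k!. Substituting y = 2x gives
e^(2x) = sum_{k>=0} 2^k x^k / k!.
So the coefficient of x^n is a^n/n! with a = 2, n = 11:
2^11 / 11! = 2048/39916800 = 8/155925

8/155925


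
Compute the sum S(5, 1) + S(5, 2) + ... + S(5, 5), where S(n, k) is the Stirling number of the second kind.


By definition, S(n, k) counts partitions of an n-set into exactly k nonempty blocks.
Computing row n = 5 for k = 1..5:
S(5, k): 1, 15, 25, 10, 1
Sum = 52. (This equals Bell_5 since the sum runs over all k.)

52


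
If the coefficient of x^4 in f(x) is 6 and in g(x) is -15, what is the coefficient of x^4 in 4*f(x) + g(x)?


Scalar multiplication scales coefficients: 4 * 6 = 24.
Then add the g coefficient: 24 + -15
= 9

9


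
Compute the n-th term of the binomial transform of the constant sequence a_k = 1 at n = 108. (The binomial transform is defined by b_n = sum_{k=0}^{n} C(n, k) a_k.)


With a_k = 1 for all k, b_n = sum_{k=0}^{n} C(n, k) = 2^n by the binomial theorem.
For n = 108: 2^108 = 324518553658426726783156020576256.

324518553658426726783156020576256


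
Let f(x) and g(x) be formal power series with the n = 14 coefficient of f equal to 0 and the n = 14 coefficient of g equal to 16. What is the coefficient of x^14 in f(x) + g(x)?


Addition of formal power series is termwise.
The coefficient of x^14 in f + g = 0 + 16
= 16

16


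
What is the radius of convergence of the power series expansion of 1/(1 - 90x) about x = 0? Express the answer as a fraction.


Expanding 1/(1 - 90x) = sum_{k>=0} 90^k x^k, the series converges when |90x| < 1, i.e., |x| < 1/90.
So the radius of convergence is 1/90 = 1/90.

1/90


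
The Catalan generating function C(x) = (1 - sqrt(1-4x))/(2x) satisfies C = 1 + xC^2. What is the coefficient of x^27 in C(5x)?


Substituting x -> 5x scales the n-th coefficient by 5^n, so [x^27] C(5x) = 5^27 * C_27.
C_27 = C(2*27, 27)/(28) = 1946939425648112/28 = 69533550916004.
So 5^27 * 69533550916004 = 7450580596923828125 * 69533550916004 = 518065325289994478225708007812500.

518065325289994478225708007812500


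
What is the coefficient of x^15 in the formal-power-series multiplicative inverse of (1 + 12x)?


The inverse is 1/(1 + 12x). Apply the geometric identity 1/(1 - y) = sum_{k>=0} y^k with y = -12x:
1/(1 + 12x) = sum_{k>=0} (-12)^k x^k.
So the coefficient of x^15 is (-12)^15 = -15407021574586368.

-15407021574586368


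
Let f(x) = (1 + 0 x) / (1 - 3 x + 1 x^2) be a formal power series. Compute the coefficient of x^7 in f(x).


Write f(x) = sum_{k>=0} a_k x^k. Multiplying both sides by 1 - 3 x + 1 x^2 gives
(1 - 3 x + 1 x^2) sum_{k>=0} a_k x^k = 1 + 0 x.
Matching coefficients:
 x^0: a_0 = 1
 x^1: a_1 - 3 a_0 = 0  =>  a_1 = 3*1 + 0 = 3
 x^k (k >= 2): a_k = 3 a_{k-1} - 1 a_{k-2}.
Iterating: a_2 = 8, a_3 = 21, a_4 = 55, a_5 = 144, a_6 = 377, a_7 = 987.
So the coefficient of x^7 is 987.

987


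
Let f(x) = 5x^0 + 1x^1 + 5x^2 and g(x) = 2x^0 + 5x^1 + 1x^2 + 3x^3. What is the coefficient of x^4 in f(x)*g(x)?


Cauchy product at x^4:
1*3 + 5*1
= 8

8


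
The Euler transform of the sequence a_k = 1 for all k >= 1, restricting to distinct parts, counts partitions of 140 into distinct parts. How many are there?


Partitions of 140 into distinct parts can be computed via generating function.
Product (1+x)(1+x^2)(1+x^3)...
The coefficient of x^140 = 9617150

9617150


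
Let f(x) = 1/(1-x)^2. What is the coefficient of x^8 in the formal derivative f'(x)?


Differentiate: d/dx [ 1/(1-x)^r ] = r / (1-x)^(r+1).
Here r = 2, so f'(x) = 2 / (1-x)^3.
The expansion of 1/(1-x)^(r+1) has coefficient of x^n equal to C(n+r, r).
So the coefficient of x^8 in f'(x) is
2 * C(10, 2) = 2 * 45 = 90

90


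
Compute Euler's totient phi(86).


phi(n) counts integers in [1, n] coprime to n. Using the multiplicative formula phi(n) = n * prod_{p | n} (1 - 1/p):
86 = 2 * 43, so
phi(86) = 86 * (1 - 1/2) * (1 - 1/43) = 42.

42


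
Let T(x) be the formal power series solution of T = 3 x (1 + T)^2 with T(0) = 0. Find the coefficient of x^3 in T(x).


Apply the Lagrange inversion formula: if T = 3 x * phi(T) with phi(t) = (1 + t)^2, then [x^n] T = 3^n * (1/n) [t^(n-1)] phi(t)^n = 3^n * (1/n) [t^(n-1)] (1 + t)^(2n) = 3^n * (1/n) C(2n, n-1).
Using the identity C(2n, n-1) = C(2n, n) * n / (n+1), the unscaled factor equals C(2n, n) / (n+1) = C_n, the n-th Catalan number.
For n = 3: C_3 = C(6, 3) / 4 = 20/4 = 5.
With the 3^3 = 27 factor, the coefficient is 27 * 5 = 135.

135


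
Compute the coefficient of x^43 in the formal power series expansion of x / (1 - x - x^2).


Let f(x) = sum_{k>=0} a_k x^k. Multiplying f(x) * (1 - x - x^2) = x and matching coefficients gives a_0 = 0, a_1 = 1, and a_k = a_{k-1} + a_{k-2} for k >= 2. These are the Fibonacci numbers F_k.
Iterating from F_0 = 0, F_1 = 1:
F_0=0, F_1=1, F_2=1, F_3=2, F_4=3, F_5=5, F_6=8, F_7=13, F_8=21, F_9=34, ...
F_43 = 433494437.

433494437


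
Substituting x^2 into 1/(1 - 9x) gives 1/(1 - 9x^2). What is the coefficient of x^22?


The coefficient of x^(2m) in 1/(1 - 9x^2) is 9^m.
With n = 22 = 2*11, the coefficient is 9^11 = 31381059609.

31381059609


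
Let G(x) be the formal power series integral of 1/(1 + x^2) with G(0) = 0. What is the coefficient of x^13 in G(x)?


1/(1 + x^2) = sum_{j>=0} (-1)^j x^(2j). Integrating termwise with G(0) = 0:
G(x) = sum_{j>=0} (-1)^j x^(2j+1) / (2j+1) = arctan(x).
Only odd powers are nonzero. For x^13 write 13 = 2*6 + 1, giving
(-1)^6 / 13 = 1/13 = 1/13.

1/13


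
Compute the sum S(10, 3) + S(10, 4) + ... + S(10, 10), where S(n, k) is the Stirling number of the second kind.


By definition, S(n, k) counts partitions of an n-set into exactly k nonempty blocks.
Computing row n = 10 for k = 3..10:
S(10, k): 9330, 34105, 42525, 22827, 5880, 750, 45, 1
Sum = 115463.

115463


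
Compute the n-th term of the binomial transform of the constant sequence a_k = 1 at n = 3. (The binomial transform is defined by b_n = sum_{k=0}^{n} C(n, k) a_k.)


With a_k = 1 for all k, b_n = sum_{k=0}^{n} C(n, k) = 2^n by the binomial theorem.
For n = 3: 2^3 = 8.

8


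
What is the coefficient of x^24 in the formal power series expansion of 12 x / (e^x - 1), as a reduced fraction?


The exponential generating function for Bernoulli numbers is
x / (e^x - 1) = sum_{k>=0} B_k x^k / k!.
So the coefficient of x^24 in 12 x / (e^x - 1) is 12 B_24 / 24!.
Computing: B_24 = -236364091/2730, 24! = 620448401733239439360000, giving
12 * -236364091/2730 / 620448401733239439360000 = -236364091/141152011394311972454400000.

-236364091/141152011394311972454400000


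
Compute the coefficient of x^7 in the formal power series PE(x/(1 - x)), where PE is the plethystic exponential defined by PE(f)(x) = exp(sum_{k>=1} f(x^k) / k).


For f(x) = x/(1 - x) we have
sum_{k>=1} f(x^k) / k = sum_{k>=1} (1/k) * x^k / (1 - x^k) = sum_{k, m >= 1} x^(k m) / k,
which after exponentiating simplifies to
PE(x/(1 - x)) = prod_{k>=1} 1 / (1 - x^k).
This is the generating function for the partition function p(n), so the coefficient of x^7 is p(7).
Computing p(7) by dynamic programming over parts 1, 2, ..., 7: p(7) = 15.

15


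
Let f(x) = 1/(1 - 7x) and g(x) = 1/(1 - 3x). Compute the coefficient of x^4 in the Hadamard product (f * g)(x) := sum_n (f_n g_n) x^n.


f has coefficients f_k = 7^k and g has coefficients g_k = 3^k, so the Hadamard product has coefficient (f*g)_k = 7^k * 3^k = 21^k.
For k = 4: 21^4 = 194481.

194481


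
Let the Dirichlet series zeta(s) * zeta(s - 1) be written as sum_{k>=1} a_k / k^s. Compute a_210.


Convolution gives a_k = sum_{d | k} d * 1 = sum_{d | k} d = sigma(k), the sum of positive divisors of k.
For k = 210, the divisors are 1, 2, 3, 5, 6, 7, 10, 14, 15, 21, 30, 35, 42, 70, 105, 210, so
sigma(210) = 1 + 2 + 3 + 5 + 6 + 7 + 10 + 14 + 15 + 21 + 30 + 35 + 42 + 70 + 105 + 210 = 576.

576


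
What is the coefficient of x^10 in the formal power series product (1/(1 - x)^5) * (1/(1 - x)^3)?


Combine the factors: (1/(1 - x)^5) * (1/(1 - x)^3) = 1/(1 - x)^8.
Then use 1/(1 - x)^r = sum_{k>=0} C(k + r - 1, r - 1) x^k with r = 8 and k = 10:
C(17, 7) = 19448.

19448


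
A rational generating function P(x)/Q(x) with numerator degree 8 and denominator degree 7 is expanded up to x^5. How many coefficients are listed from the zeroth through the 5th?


Expanding up to x^5 gives the coefficients for x^0, x^1, ..., x^5.
That is 5 + 1 = 6 coefficients in total.

6
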